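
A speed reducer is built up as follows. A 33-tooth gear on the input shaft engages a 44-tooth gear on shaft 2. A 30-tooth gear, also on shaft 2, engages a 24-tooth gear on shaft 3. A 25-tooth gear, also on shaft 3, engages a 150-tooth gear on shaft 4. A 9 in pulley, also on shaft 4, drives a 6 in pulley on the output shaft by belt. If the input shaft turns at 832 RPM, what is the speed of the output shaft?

195 RPM

gear mesh 44/33 = 1.3333 → 832/1.3333 = 624 RPM
gear mesh 24/30 = 0.8 → 624/0.8 = 780 RPM
gear mesh 150/25 = 6 → 780/6 = 130 RPM
belt 6/9 = 0.66667 → 130/0.66667 = 195 RPM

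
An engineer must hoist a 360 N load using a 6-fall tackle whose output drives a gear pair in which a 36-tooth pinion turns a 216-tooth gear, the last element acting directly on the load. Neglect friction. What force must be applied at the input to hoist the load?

10 N

Block-and-tackle MA = number of supporting rope parts = 6.
Gear pair MA = 216/36 = 6.
Combined ideal MA = 6 × 6 = 36.
Effort = load / MA = 360 / 36 = 10 N.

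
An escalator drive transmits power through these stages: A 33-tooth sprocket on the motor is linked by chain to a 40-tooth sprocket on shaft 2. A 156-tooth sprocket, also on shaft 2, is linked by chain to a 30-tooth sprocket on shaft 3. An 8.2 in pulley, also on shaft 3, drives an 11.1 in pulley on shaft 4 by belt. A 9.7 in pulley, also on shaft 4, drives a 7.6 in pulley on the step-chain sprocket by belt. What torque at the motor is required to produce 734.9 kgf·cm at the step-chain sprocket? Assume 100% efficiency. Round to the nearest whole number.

2973 kgf·cm

Overall ratio R = 1.2121 × 0.19231 × 1.3537 × 0.78351 = 0.24723.
Input torque = output torque / R = 734.9 / 0.24723 = 2972.6 kgf·cm.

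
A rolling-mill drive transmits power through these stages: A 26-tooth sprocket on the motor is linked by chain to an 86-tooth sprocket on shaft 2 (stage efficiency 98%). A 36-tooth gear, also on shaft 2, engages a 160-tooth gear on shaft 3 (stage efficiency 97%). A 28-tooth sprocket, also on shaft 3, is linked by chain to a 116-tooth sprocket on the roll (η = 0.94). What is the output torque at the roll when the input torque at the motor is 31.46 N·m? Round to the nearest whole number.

chain 86/26 = 3.3077 → τ = 31.46·3.3077·0.98 = 101.98 N·m
gear mesh 160/36 = 4.4444 → τ = 101.98·4.4444·0.97 = 439.64 N·m
chain 116/28 = 4.1429 → τ = 439.64·4.1429·0.94 = 1712.1 N·m

1712 N·m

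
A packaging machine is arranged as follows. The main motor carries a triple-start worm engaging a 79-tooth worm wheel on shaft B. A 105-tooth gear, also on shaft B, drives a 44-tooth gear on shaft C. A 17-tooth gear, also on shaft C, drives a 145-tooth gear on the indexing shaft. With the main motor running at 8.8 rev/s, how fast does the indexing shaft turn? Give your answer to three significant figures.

Worm: ratio = 79/3 = 26.333, so shaft B turns at 8.8 / 26.333 = 0.33418 rev/s.
Gear mesh: ratio = 44/105 = 0.41905, so shaft C turns at 0.33418 / 0.41905 = 0.79747 rev/s.
Gear mesh: ratio = 145/17 = 8.5294, so the indexing shaft turns at 0.79747 / 8.5294 = 0.093496 rev/s.

0.0935 rev/s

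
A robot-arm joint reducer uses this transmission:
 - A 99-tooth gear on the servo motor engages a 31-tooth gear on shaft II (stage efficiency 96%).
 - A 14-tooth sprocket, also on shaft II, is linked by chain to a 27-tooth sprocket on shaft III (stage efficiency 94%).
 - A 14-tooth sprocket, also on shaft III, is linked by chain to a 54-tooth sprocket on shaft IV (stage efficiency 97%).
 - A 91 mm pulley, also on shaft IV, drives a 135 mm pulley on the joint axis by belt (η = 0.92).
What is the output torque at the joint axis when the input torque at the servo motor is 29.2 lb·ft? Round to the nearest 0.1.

After the gear mesh (31/99): 29.2 × 0.31313 × 0.96 = 8.7777 lb·ft
After the chain (27/14): 8.7777 × 1.9286 × 0.94 = 15.913 lb·ft
After the chain (54/14): 15.913 × 3.8571 × 0.97 = 59.536 lb·ft
After the belt (135/91): 59.536 × 1.4835 × 0.92 = 81.257 lb·ft

81.3 lb·ft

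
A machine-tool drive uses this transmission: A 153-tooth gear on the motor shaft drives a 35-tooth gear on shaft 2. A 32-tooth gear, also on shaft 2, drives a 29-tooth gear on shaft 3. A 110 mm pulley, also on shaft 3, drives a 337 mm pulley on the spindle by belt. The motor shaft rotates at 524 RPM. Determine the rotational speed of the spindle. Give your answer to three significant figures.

825 RPM

gear mesh 35/153 = 0.22876 → 524/0.22876 = 2290.6 RPM
gear mesh 29/32 = 0.90625 → 2290.6/0.90625 = 2527.6 RPM
belt 337/110 = 3.0636 → 2527.6/3.0636 = 825.03 RPM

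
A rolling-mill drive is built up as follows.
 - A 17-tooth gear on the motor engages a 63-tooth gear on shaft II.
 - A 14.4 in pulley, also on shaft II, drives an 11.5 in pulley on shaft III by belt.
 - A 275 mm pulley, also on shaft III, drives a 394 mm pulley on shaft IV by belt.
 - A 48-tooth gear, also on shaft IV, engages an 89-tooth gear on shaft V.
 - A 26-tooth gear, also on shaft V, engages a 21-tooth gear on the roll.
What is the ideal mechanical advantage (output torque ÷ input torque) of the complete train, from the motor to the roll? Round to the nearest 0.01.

Each stage contributes driven/driver: gear mesh 63/17 = 3.7059, belt 11.5/14.4 = 0.79861, belt 394/275 = 1.4327, gear mesh 89/48 = 1.8542, gear mesh 21/26 = 0.80769.
Overall: 3.7059 × 0.79861 × 1.4327 × 1.8542 × 0.80769 = 6.3502.

6.35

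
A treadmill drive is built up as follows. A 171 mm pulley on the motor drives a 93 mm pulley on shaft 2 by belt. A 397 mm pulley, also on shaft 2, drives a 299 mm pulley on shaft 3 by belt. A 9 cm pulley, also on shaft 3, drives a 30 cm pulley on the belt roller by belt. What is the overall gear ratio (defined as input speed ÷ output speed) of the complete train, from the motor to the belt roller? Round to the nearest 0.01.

Each stage contributes driven/driver: belt 93/171 = 0.54386, belt 299/397 = 0.75315, belt 30/9 = 3.3333.
Overall: 0.54386 × 0.75315 × 3.3333 = 1.3654.

1.37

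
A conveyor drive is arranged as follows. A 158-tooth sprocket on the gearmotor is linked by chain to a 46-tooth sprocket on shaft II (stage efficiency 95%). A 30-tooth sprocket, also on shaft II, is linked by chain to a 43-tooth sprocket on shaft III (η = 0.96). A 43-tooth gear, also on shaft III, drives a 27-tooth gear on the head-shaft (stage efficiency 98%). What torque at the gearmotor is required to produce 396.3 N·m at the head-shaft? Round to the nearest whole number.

1692 N·m

Overall ratio R = 0.29114 × 1.4333 × 0.62791 = 0.26203; overall efficiency η = 0.95 × 0.96 × 0.98 = 0.8938.
Input torque = output torque / (R × η) = 396.3 / (0.26203 × 0.8938) = 1692.2 N·m.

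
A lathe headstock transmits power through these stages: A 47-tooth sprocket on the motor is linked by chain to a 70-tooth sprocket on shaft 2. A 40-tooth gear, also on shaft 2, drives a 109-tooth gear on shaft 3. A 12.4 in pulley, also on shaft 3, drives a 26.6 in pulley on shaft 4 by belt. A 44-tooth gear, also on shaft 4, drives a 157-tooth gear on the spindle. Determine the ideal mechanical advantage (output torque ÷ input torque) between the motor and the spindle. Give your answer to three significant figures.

Each stage contributes driven/driver: chain 70/47 = 1.4894, gear mesh 109/40 = 2.725, belt 26.6/12.4 = 2.1452, gear mesh 157/44 = 3.5682.
Overall: 1.4894 × 2.725 × 2.1452 × 3.5682 = 31.065.

31.1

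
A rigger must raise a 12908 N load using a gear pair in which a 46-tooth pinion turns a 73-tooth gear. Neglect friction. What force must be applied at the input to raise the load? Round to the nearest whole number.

Gear pair MA = 73/46 = 1.587.
Effort = load / MA = 12908 / 1.587 = 8133.8 N.

8134 N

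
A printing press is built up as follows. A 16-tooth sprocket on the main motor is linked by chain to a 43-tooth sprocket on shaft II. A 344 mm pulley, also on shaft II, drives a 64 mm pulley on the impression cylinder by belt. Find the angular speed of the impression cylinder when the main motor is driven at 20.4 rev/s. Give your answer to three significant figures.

40.8 rev/s

the main motor → shaft II (chain, 43/16): 20.4 ÷ 2.6875 = 7.5907 rev/s
shaft II → the impression cylinder (belt, 64/344): 7.5907 ÷ 0.18605 = 40.8 rev/s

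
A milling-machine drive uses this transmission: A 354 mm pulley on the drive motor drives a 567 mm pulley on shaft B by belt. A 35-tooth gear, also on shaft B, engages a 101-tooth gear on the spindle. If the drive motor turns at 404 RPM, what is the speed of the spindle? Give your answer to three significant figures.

Belt: ratio = 567/354 = 1.6017, so shaft B turns at 404 / 1.6017 = 252.23 RPM.
Gear mesh: ratio = 101/35 = 2.8857, so the spindle turns at 252.23 / 2.8857 = 87.407 RPM.

87.4 RPM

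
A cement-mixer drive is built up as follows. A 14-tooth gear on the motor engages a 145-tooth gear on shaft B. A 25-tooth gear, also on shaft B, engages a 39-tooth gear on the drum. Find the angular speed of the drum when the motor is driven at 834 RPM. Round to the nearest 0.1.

the motor → shaft B (gear mesh, 145/14): 834 ÷ 10.357 = 80.524 RPM
shaft B → the drum (gear mesh, 39/25): 80.524 ÷ 1.56 = 51.618 RPM

51.6 RPM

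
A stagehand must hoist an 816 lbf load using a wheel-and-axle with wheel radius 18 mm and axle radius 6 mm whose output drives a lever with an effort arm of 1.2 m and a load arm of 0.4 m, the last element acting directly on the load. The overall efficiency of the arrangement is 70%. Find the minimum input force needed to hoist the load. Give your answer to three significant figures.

130 lbf

Wheel-and-axle MA = R/r = 18/6 = 3.
Lever MA = effort arm / load arm = 1.2/0.4 = 3.
Combined ideal MA = 3 × 3 = 9.
Actual MA = 9 × 0.70 = 6.3.
Effort = load / actual MA = 816 / 6.3 = 129.52 lbf.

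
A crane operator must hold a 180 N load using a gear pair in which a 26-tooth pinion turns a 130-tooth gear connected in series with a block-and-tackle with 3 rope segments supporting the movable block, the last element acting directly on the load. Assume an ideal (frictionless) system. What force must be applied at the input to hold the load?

Gear pair MA = 130/26 = 5.
Block-and-tackle MA = number of supporting rope parts = 3.
Combined ideal MA = 5 × 3 = 15.
Effort = load / MA = 180 / 15 = 12 N.

12 N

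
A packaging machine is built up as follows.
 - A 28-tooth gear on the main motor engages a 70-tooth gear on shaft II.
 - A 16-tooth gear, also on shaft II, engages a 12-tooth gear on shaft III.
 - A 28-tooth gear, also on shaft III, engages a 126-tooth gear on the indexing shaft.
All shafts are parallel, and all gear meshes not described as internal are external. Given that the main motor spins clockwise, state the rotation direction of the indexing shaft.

counterclockwise

the main motor → shaft II: external mesh, 1 reversal → CCW.
shaft II → shaft III: external mesh, 1 reversal → CW.
shaft III → the indexing shaft: external mesh, 1 reversal → CCW.
3 reversals in total — an odd number — so the indexing shaft turns opposite to the main motor.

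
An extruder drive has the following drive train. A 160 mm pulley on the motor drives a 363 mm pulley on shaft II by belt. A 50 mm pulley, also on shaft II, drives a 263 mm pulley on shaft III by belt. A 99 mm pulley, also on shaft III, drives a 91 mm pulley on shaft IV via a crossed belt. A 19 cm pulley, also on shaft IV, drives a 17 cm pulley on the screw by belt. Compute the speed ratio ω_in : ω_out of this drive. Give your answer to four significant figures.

9.815

Each stage contributes driven/driver: belt 363/160 = 2.2687, belt 263/50 = 5.26, belt 91/99 = 0.91919, belt 17/19 = 0.89474.
Overall: 2.2687 × 5.26 × 0.91919 × 0.89474 = 9.8146.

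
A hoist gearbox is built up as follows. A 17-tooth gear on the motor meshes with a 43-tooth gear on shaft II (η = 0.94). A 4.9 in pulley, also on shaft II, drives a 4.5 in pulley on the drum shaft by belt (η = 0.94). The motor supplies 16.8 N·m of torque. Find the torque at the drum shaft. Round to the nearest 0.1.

34.5 N·m

gear mesh 43/17 = 2.5294 → τ = 16.8·2.5294·0.94 = 39.944 N·m
belt 4.5/4.9 = 0.91837 → τ = 39.944·0.91837·0.94 = 34.483 N·m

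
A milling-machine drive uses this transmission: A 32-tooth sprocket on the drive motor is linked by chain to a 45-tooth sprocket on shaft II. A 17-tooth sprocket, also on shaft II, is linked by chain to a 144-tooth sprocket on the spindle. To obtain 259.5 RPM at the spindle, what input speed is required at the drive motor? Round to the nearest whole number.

Overall ratio R = 1.4062 × 8.4706 = 11.912.
Required input speed = output speed × R = 259.5 × 11.912 = 3091.1 RPM.

3091 RPM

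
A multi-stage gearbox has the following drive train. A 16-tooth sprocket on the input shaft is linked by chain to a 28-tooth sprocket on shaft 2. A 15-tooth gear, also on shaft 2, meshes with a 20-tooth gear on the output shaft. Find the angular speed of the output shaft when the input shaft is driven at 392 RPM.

168 RPM

Chain: ratio = 28/16 = 1.75, so shaft 2 turns at 392 / 1.75 = 224 RPM.
Gear mesh: ratio = 20/15 = 1.3333, so the output shaft turns at 224 / 1.3333 = 168 RPM.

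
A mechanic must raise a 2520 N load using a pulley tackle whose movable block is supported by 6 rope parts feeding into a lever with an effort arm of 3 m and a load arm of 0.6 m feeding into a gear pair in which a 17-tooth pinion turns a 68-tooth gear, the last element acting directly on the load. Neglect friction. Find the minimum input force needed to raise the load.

Block-and-tackle MA = number of supporting rope parts = 6.
Lever MA = effort arm / load arm = 3/0.6 = 5.
Gear pair MA = 68/17 = 4.
Combined ideal MA = 6 × 5 × 4 = 120.
Effort = load / MA = 2520 / 120 = 21 N.

21 N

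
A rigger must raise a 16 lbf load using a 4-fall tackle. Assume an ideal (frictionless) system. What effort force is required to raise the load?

Block-and-tackle MA = number of supporting rope parts = 4.
Effort = load / MA = 16 / 4 = 4 lbf.

4 lbf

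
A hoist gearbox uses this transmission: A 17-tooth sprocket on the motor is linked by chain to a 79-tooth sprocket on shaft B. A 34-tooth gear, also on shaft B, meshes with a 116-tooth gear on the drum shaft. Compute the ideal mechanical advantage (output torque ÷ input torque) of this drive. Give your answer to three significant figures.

Each stage contributes driven/driver: chain 79/17 = 4.6471, gear mesh 116/34 = 3.4118.
Overall: 4.6471 × 3.4118 = 15.855.

15.9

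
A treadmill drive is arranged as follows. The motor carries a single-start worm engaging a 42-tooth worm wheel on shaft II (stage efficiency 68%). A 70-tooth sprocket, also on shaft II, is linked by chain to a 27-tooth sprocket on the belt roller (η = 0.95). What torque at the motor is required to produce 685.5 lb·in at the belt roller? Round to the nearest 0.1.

65.5 lb·in

Overall ratio R = 42 × 0.38571 = 16.2; overall efficiency η = 0.68 × 0.95 = 0.6460.
Input torque = output torque / (R × η) = 685.5 / (16.2 × 0.6460) = 65.503 lb·in.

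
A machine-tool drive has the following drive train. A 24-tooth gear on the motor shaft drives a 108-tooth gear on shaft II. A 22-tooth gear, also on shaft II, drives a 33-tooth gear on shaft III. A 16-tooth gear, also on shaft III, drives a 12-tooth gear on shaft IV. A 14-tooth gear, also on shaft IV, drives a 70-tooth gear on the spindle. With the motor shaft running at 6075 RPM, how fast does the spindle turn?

Gear mesh: ratio = 108/24 = 4.5, so shaft II turns at 6075 / 4.5 = 1350 RPM.
Gear mesh: ratio = 33/22 = 1.5, so shaft III turns at 1350 / 1.5 = 900 RPM.
Gear mesh: ratio = 12/16 = 0.75, so shaft IV turns at 900 / 0.75 = 1200 RPM.
Gear mesh: ratio = 70/14 = 5, so the spindle turns at 1200 / 5 = 240 RPM.

240 RPM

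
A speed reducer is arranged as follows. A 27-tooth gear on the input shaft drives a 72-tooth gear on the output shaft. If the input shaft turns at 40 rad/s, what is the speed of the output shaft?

15 rad/s

gear mesh 72/27 = 2.6667 → 40/2.6667 = 15 rad/s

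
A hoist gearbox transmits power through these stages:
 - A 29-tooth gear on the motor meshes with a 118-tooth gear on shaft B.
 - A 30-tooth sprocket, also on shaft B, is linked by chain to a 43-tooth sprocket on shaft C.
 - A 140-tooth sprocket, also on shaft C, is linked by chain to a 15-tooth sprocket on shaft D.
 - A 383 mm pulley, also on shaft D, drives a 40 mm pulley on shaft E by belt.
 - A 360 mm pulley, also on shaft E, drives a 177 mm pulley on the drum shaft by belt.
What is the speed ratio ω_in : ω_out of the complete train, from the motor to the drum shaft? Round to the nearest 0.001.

Each stage contributes driven/driver: gear mesh 118/29 = 4.069, chain 43/30 = 1.4333, chain 15/140 = 0.10714, belt 40/383 = 0.10444, belt 177/360 = 0.49167.
Overall: 4.069 × 1.4333 × 0.10714 × 0.10444 × 0.49167 = 0.032087.

0.032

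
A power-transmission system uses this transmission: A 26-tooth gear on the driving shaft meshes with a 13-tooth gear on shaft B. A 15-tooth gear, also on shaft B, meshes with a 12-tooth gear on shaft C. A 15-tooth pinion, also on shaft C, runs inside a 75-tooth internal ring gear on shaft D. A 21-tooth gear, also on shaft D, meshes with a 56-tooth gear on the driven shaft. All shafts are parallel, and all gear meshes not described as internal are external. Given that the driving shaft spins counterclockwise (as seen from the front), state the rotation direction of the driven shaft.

the driving shaft → shaft B: external mesh, 1 reversal → CW.
shaft B → shaft C: external mesh, 1 reversal → CCW.
shaft C → shaft D: internal mesh, same direction → CCW.
shaft D → the driven shaft: external mesh, 1 reversal → CW.
3 reversals in total — an odd number — so the driven shaft turns opposite to the driving shaft.

clockwise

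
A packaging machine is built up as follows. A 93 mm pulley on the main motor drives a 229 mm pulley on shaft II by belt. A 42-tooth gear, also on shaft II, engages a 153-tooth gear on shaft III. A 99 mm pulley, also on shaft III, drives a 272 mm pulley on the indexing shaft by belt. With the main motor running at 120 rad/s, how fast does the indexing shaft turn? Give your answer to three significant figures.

Belt: ratio = 229/93 = 2.4624, so shaft II turns at 120 / 2.4624 = 48.734 rad/s.
Gear mesh: ratio = 153/42 = 3.6429, so shaft III turns at 48.734 / 3.6429 = 13.378 rad/s.
Belt: ratio = 272/99 = 2.7475, so the indexing shaft turns at 13.378 / 2.7475 = 4.8691 rad/s.

4.87 rad/s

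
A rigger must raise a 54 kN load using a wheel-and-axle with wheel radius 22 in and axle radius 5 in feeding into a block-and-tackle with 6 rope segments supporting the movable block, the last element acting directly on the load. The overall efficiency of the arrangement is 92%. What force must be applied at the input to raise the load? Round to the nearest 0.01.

2.22 kN

Wheel-and-axle MA = R/r = 22/5 = 4.4.
Block-and-tackle MA = number of supporting rope parts = 6.
Combined ideal MA = 4.4 × 6 = 26.4.
Actual MA = 26.4 × 0.92 = 24.288.
Effort = load / actual MA = 54 / 24.288 = 2.2233 kN.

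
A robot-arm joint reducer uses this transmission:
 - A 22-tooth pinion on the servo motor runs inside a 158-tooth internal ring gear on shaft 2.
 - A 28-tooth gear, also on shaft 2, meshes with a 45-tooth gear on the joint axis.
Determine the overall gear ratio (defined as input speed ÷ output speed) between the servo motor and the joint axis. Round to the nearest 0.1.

Each stage contributes driven/driver: internal gear 158/22 = 7.1818, gear mesh 45/28 = 1.6071.
Overall: 7.1818 × 1.6071 = 11.542.

11.5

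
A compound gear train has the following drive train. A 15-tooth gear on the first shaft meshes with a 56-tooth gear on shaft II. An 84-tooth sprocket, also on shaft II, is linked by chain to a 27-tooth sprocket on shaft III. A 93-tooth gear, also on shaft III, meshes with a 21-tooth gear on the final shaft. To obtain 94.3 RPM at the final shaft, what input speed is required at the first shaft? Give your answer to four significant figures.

25.55 RPM

Overall ratio R = 3.7333 × 0.32143 × 0.22581 = 0.27097.
Required input speed = output speed × R = 94.3 × 0.27097 = 25.552 RPM.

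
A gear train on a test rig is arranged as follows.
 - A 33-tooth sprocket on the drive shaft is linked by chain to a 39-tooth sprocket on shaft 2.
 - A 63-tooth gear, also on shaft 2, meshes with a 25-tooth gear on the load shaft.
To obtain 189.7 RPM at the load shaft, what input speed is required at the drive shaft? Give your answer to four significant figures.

Overall ratio R = 1.1818 × 0.39683 = 0.46898.
Required input speed = output speed × R = 189.7 × 0.46898 = 88.965 RPM.

88.96 RPM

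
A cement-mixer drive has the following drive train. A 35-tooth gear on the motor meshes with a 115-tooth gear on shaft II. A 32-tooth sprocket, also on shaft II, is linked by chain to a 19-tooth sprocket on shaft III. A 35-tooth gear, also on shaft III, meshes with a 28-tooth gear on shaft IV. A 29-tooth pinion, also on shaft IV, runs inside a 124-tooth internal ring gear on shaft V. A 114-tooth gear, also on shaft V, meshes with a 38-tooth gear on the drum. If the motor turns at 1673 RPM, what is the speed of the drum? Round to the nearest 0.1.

752.1 RPM

the motor → shaft II (gear mesh, 115/35): 1673 ÷ 3.2857 = 509.17 RPM
shaft II → shaft III (chain, 19/32): 509.17 ÷ 0.59375 = 857.56 RPM
shaft III → shaft IV (gear mesh, 28/35): 857.56 ÷ 0.8 = 1071.9 RPM
shaft IV → shaft V (internal gear, 124/29): 1071.9 ÷ 4.2759 = 250.7 RPM
shaft V → the drum (gear mesh, 38/114): 250.7 ÷ 0.33333 = 752.09 RPM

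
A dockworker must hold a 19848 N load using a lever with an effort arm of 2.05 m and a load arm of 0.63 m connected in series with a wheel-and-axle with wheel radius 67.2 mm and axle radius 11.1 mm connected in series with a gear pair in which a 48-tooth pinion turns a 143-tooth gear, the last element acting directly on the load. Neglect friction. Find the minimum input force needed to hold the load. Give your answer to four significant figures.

338.2 N

Lever MA = effort arm / load arm = 2.05/0.63 = 3.254.
Wheel-and-axle MA = R/r = 67.2/11.1 = 6.0541.
Gear pair MA = 143/48 = 2.9792.
Combined ideal MA = 3.254 × 6.0541 × 2.9792 = 58.689.
Effort = load / MA = 19848 / 58.689 = 338.19 N.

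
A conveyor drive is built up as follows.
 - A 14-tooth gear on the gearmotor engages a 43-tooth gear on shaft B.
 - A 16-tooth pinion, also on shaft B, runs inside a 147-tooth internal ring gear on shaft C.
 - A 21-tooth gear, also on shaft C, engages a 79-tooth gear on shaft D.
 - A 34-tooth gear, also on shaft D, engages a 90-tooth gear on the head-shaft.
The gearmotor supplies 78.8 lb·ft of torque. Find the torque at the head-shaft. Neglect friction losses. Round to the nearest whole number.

22143 lb·ft

After the gear mesh (43/14): 78.8 × 3.0714 = 242.03 lb·ft
After the internal gear (147/16): 242.03 × 9.1875 = 2223.6 lb·ft
After the gear mesh (79/21): 2223.6 × 3.7619 = 8365.1 lb·ft
After the gear mesh (90/34): 8365.1 × 2.6471 = 22143 lb·ft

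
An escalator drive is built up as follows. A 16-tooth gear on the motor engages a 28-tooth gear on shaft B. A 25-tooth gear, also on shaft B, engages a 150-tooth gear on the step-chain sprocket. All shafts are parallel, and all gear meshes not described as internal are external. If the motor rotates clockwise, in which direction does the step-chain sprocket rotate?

the motor → shaft B: external mesh, 1 reversal → CCW.
shaft B → the step-chain sprocket: external mesh, 1 reversal → CW.
2 reversals in total — an even number — so the step-chain sprocket turns the same way as the motor.

clockwise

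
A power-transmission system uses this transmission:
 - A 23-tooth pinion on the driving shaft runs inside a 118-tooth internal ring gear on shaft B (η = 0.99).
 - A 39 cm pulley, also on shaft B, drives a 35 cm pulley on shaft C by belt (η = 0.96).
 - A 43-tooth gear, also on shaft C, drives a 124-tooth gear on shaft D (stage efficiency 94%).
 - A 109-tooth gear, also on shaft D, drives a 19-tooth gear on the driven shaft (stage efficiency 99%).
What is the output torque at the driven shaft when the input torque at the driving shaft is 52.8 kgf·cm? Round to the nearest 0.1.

Internal gear: ratio = 118/23 = 5.1304; torque at shaft B = 52.8 × 5.1304 × 0.99 = 268.18 kgf·cm.
Belt: ratio = 35/39 = 0.89744; torque at shaft C = 268.18 × 0.89744 × 0.96 = 231.05 kgf·cm.
Gear mesh: ratio = 124/43 = 2.8837; torque at shaft D = 231.05 × 2.8837 × 0.94 = 626.3 kgf·cm.
Gear mesh: ratio = 19/109 = 0.17431; torque at the driven shaft = 626.3 × 0.17431 × 0.99 = 108.08 kgf·cm.

108.1 kgf·cm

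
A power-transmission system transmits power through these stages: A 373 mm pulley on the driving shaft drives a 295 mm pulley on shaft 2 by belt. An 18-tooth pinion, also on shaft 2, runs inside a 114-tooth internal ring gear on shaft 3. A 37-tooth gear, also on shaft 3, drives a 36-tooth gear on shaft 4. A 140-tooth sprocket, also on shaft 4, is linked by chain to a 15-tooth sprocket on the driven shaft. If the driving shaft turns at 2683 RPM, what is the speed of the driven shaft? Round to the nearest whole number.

5138 RPM

the driving shaft → shaft 2 (belt, 295/373): 2683 ÷ 0.79088 = 3392.4 RPM
shaft 2 → shaft 3 (internal gear, 114/18): 3392.4 ÷ 6.3333 = 535.64 RPM
shaft 3 → shaft 4 (gear mesh, 36/37): 535.64 ÷ 0.97297 = 550.52 RPM
shaft 4 → the driven shaft (chain, 15/140): 550.52 ÷ 0.10714 = 5138.2 RPM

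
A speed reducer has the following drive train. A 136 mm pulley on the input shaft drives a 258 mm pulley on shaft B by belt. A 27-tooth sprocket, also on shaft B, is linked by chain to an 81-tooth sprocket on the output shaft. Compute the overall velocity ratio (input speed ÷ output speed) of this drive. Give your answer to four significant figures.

5.691

Each stage contributes driven/driver: belt 258/136 = 1.8971, chain 81/27 = 3.
Overall: 1.8971 × 3 = 5.6912.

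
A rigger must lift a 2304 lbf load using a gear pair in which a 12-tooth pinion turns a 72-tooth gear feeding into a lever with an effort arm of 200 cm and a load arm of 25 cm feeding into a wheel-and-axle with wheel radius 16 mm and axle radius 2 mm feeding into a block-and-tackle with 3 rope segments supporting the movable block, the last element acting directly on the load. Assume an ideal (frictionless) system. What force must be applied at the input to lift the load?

2 lbf

Gear pair MA = 72/12 = 6.
Lever MA = effort arm / load arm = 200/25 = 8.
Wheel-and-axle MA = R/r = 16/2 = 8.
Block-and-tackle MA = number of supporting rope parts = 3.
Combined ideal MA = 6 × 8 × 8 × 3 = 1152.
Effort = load / MA = 2304 / 1152 = 2 lbf.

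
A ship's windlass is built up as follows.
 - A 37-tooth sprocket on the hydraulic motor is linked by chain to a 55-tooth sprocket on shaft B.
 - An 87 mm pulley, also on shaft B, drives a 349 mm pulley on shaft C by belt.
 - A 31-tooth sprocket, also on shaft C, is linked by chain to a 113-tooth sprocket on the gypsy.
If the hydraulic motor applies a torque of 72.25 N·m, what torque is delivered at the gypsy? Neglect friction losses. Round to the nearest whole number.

chain 55/37 = 1.4865 → τ = 72.25·1.4865 = 107.4 N·m
belt 349/87 = 4.0115 → τ = 107.4·4.0115 = 430.83 N·m
chain 113/31 = 3.6452 → τ = 430.83·3.6452 = 1570.4 N·m

1570 N·m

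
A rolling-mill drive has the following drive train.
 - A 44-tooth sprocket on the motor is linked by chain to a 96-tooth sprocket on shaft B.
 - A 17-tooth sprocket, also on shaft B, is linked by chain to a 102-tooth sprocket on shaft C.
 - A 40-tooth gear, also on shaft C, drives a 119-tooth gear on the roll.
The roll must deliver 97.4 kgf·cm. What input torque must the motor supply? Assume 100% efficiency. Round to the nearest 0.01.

2.50 kgf·cm

Overall ratio R = 2.1818 × 6 × 2.975 = 38.945.
Input torque = output torque / R = 97.4 / 38.945 = 2.5009 kgf·cm.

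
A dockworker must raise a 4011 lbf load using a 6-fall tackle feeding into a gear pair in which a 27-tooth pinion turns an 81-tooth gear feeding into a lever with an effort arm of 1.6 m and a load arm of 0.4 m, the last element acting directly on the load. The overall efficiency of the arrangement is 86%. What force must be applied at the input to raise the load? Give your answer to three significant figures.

64.8 lbf

Block-and-tackle MA = number of supporting rope parts = 6.
Gear pair MA = 81/27 = 3.
Lever MA = effort arm / load arm = 1.6/0.4 = 4.
Combined ideal MA = 6 × 3 × 4 = 72.
Actual MA = 72 × 0.86 = 61.92.
Effort = load / actual MA = 4011 / 61.92 = 64.777 lbf.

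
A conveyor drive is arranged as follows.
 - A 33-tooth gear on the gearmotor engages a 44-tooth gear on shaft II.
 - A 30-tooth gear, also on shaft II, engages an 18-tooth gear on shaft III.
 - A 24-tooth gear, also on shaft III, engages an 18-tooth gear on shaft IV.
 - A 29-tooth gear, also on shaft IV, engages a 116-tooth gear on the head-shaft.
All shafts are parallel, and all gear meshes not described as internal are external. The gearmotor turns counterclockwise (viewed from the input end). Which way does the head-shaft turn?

counterclockwise

the gearmotor → shaft II: external mesh, 1 reversal → CW.
shaft II → shaft III: external mesh, 1 reversal → CCW.
shaft III → shaft IV: external mesh, 1 reversal → CW.
shaft IV → the head-shaft: external mesh, 1 reversal → CCW.
4 reversals in total — an even number — so the head-shaft turns the same way as the gearmotor.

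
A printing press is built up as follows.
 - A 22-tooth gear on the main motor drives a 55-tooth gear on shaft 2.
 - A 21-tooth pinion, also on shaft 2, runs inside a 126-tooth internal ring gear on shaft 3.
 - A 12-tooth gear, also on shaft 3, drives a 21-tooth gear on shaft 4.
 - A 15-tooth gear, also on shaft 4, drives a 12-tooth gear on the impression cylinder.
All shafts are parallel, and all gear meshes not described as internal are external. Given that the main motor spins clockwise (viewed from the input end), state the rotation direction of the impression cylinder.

the main motor → shaft 2: external mesh, 1 reversal → CCW.
shaft 2 → shaft 3: internal mesh, same direction → CCW.
shaft 3 → shaft 4: external mesh, 1 reversal → CW.
shaft 4 → the impression cylinder: external mesh, 1 reversal → CCW.
3 reversals in total — an odd number — so the impression cylinder turns opposite to the main motor.

anticlockwise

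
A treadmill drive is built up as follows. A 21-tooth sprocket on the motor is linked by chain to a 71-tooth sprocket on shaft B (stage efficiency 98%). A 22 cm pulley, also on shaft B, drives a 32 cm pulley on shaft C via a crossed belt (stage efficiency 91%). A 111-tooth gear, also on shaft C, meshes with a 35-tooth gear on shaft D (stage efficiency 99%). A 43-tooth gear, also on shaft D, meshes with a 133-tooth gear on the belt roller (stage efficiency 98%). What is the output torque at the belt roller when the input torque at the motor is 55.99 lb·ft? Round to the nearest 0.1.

232.3 lb·ft

chain 71/21 = 3.381 → τ = 55.99·3.381·0.98 = 185.51 lb·ft
belt 32/22 = 1.4545 → τ = 185.51·1.4545·0.91 = 245.55 lb·ft
gear mesh 35/111 = 0.31532 → τ = 245.55·0.31532·0.99 = 76.652 lb·ft
gear mesh 133/43 = 3.093 → τ = 76.652·3.093·0.98 = 232.35 lb·ft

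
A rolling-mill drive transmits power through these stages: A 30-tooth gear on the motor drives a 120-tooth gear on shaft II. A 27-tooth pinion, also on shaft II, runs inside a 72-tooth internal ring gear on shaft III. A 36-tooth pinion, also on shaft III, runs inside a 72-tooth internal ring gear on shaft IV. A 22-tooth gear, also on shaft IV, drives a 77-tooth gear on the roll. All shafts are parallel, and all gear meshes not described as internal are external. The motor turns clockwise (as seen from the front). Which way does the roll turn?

the motor → shaft II: external mesh, 1 reversal → CCW.
shaft II → shaft III: internal mesh, same direction → CCW.
shaft III → shaft IV: internal mesh, same direction → CCW.
shaft IV → the roll: external mesh, 1 reversal → CW.
2 reversals in total — an even number — so the roll turns the same way as the motor.

clockwise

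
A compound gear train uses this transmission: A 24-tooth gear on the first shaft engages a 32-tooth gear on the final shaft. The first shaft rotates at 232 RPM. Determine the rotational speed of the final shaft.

the first shaft → the final shaft (gear mesh, 32/24): 232 ÷ 1.3333 = 174 RPM

174 RPM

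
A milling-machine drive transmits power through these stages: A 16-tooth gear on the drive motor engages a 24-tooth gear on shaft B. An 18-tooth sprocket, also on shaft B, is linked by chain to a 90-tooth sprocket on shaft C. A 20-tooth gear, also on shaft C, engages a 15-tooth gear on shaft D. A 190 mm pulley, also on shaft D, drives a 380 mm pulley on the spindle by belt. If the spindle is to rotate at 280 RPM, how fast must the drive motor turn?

3150 RPM

Overall ratio R = 1.5 × 5 × 0.75 × 2 = 11.25.
Required input speed = output speed × R = 280 × 11.25 = 3150 RPM.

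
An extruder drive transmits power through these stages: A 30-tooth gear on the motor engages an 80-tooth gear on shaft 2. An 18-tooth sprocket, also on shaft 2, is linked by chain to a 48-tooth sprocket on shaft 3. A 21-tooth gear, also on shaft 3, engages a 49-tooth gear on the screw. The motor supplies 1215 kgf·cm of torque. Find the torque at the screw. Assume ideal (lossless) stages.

20160 kgf·cm

Gear mesh: ratio = 80/30 = 2.6667; torque at shaft 2 = 1215 × 2.6667 = 3240 kgf·cm.
Chain: ratio = 48/18 = 2.6667; torque at shaft 3 = 3240 × 2.6667 = 8640 kgf·cm.
Gear mesh: ratio = 49/21 = 2.3333; torque at the screw = 8640 × 2.3333 = 20160 kgf·cm.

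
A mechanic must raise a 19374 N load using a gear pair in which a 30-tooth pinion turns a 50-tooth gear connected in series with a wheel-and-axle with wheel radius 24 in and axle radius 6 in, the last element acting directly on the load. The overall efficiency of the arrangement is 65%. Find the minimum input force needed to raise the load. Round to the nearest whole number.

Gear pair MA = 50/30 = 1.6667.
Wheel-and-axle MA = R/r = 24/6 = 4.
Combined ideal MA = 1.6667 × 4 = 6.6667.
Actual MA = 6.6667 × 0.65 = 4.3333.
Effort = load / actual MA = 19374 / 4.3333 = 4470.9 N.

4471 N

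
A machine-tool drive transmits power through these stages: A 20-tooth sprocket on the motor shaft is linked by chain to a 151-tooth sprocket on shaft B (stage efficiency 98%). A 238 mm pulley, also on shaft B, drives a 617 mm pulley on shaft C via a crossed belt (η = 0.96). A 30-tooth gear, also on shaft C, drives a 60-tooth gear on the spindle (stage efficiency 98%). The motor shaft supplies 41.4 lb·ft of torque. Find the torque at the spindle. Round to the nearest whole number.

Chain: ratio = 151/20 = 7.55; torque at shaft B = 41.4 × 7.55 × 0.98 = 306.32 lb·ft.
Belt: ratio = 617/238 = 2.5924; torque at shaft C = 306.32 × 2.5924 × 0.96 = 762.35 lb·ft.
Gear mesh: ratio = 60/30 = 2; torque at the spindle = 762.35 × 2 × 0.98 = 1494.2 lb·ft.

1494 lb·ft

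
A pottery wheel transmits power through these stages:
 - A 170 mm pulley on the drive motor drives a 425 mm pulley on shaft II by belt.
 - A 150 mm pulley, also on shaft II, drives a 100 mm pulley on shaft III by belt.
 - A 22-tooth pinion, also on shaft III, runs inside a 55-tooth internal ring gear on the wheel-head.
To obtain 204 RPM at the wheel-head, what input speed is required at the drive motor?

Overall ratio R = 2.5 × 0.66667 × 2.5 = 4.1667.
Required input speed = output speed × R = 204 × 4.1667 = 850 RPM.

850 RPM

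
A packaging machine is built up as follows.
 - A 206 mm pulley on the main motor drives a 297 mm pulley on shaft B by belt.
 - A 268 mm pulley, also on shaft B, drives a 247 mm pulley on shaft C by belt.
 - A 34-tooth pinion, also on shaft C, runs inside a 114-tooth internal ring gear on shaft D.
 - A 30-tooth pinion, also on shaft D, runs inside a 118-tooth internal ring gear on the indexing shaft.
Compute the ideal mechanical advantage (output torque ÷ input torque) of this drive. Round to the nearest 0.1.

17.5

Each stage contributes driven/driver: belt 297/206 = 1.4417, belt 247/268 = 0.92164, internal gear 114/34 = 3.3529, internal gear 118/30 = 3.9333.
Overall: 1.4417 × 0.92164 × 3.3529 × 3.9333 = 17.524.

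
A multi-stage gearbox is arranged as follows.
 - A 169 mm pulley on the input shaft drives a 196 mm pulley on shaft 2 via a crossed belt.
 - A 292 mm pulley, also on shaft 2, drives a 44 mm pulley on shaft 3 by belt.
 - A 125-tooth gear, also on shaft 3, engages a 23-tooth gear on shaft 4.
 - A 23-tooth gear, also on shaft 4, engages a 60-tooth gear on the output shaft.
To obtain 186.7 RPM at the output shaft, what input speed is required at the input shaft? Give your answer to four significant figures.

15.66 RPM

Overall ratio R = 1.1598 × 0.15068 × 0.184 × 2.6087 = 0.083884.
Required input speed = output speed × R = 186.7 × 0.083884 = 15.661 RPM.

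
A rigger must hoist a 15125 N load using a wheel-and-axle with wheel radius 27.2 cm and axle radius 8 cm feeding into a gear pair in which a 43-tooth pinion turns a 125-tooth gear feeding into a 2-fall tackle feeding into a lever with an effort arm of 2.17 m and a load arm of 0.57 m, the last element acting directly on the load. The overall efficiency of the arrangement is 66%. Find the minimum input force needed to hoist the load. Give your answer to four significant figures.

304.5 N

Wheel-and-axle MA = R/r = 27.2/8 = 3.4.
Gear pair MA = 125/43 = 2.907.
Block-and-tackle MA = number of supporting rope parts = 2.
Lever MA = effort arm / load arm = 2.17/0.57 = 3.807.
Combined ideal MA = 3.4 × 2.907 × 2 × 3.807 = 75.255.
Actual MA = 75.255 × 0.66 = 49.668.
Effort = load / actual MA = 15125 / 49.668 = 304.52 N.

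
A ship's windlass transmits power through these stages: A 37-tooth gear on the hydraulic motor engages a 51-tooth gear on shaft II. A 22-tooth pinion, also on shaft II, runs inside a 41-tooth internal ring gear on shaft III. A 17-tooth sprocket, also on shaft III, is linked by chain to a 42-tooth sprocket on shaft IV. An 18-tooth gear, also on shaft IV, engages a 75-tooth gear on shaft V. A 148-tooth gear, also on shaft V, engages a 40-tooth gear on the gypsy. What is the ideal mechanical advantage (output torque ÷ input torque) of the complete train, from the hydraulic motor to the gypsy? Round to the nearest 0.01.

Each stage contributes driven/driver: gear mesh 51/37 = 1.3784, internal gear 41/22 = 1.8636, chain 42/17 = 2.4706, gear mesh 75/18 = 4.1667, gear mesh 40/148 = 0.27027.
Overall: 1.3784 × 1.8636 × 2.4706 × 4.1667 × 0.27027 = 7.1469.

7.15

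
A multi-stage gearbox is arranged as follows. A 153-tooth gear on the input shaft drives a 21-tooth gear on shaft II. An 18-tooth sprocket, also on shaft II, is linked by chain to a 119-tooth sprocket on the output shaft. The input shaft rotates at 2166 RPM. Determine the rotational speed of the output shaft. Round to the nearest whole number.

the input shaft → shaft II (gear mesh, 21/153): 2166 ÷ 0.13725 = 15781 RPM
shaft II → the output shaft (chain, 119/18): 15781 ÷ 6.6111 = 2387 RPM

2387 RPM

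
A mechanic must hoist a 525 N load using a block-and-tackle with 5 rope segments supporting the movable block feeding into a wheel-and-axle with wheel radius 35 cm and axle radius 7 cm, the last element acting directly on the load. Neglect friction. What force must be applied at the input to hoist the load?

Block-and-tackle MA = number of supporting rope parts = 5.
Wheel-and-axle MA = R/r = 35/7 = 5.
Combined ideal MA = 5 × 5 = 25.
Effort = load / MA = 525 / 25 = 21 N.

21 N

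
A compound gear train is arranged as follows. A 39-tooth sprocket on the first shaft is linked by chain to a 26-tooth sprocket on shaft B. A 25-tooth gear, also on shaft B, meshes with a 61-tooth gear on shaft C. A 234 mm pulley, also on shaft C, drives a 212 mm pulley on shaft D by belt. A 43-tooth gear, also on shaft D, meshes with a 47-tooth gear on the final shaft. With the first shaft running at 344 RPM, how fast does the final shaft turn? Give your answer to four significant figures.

Chain: ratio = 26/39 = 0.66667, so shaft B turns at 344 / 0.66667 = 516 RPM.
Gear mesh: ratio = 61/25 = 2.44, so shaft C turns at 516 / 2.44 = 211.48 RPM.
Belt: ratio = 212/234 = 0.90598, so shaft D turns at 211.48 / 0.90598 = 233.42 RPM.
Gear mesh: ratio = 47/43 = 1.093, so the final shaft turns at 233.42 / 1.093 = 213.56 RPM.

213.6 RPM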